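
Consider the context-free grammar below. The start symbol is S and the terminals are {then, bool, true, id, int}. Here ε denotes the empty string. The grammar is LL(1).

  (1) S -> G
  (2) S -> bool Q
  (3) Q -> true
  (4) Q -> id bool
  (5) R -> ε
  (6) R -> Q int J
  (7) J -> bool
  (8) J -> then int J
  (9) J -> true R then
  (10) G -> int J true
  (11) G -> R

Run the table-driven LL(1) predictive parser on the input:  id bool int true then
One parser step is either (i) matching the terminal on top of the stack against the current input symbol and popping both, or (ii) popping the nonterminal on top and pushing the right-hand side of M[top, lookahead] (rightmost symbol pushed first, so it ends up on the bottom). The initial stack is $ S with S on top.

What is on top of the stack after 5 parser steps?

bool

     Stack            Input                    Action
  1  $ S              id bool int true then $  expand S -> G
  2  $ G              id bool int true then $  expand G -> R
  3  $ R              id bool int true then $  expand R -> Q int J
  4  $ J int Q        id bool int true then $  expand Q -> id bool
  5  $ J int bool id  id bool int true then $  match id
Stack after step 5: $ J int bool (top = bool).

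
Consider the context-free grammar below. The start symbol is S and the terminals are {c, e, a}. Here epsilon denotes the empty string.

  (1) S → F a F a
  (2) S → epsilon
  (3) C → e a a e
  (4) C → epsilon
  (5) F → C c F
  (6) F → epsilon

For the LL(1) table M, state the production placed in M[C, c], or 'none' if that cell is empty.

FIRST(C) = {epsilon, e}
FIRST(F) = {epsilon, c, e}  (via C c F)
FIRST(S) = {epsilon, a, c, e}  (via F a F a)
FOLLOW(S) includes $ since S is the start symbol.
FOLLOW(C): in F→C c F, C is followed by c F with FIRST {c}. Thus FOLLOW(C) = {c}.
For C → e a a e: FIRST(e a a e) = {e}, so it goes in M[C, t] for t ∈ {e}.
For C → epsilon: FIRST(epsilon) = {epsilon}, so it goes in M[C, t] for t ∈ {}; since epsilon ∈ FIRST, also for every t ∈ FOLLOW(C) = {c}.

C → epsilon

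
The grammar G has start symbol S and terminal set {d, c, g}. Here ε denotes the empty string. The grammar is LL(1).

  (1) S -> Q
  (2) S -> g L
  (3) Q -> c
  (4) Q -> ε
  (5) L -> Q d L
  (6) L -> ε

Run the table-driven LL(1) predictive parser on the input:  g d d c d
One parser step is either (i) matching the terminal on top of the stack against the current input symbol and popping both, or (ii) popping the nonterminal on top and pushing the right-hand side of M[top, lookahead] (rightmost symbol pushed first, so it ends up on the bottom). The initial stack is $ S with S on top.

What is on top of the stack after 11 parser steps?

step 1: stack=$ S  input=g d d c d $  — expand S -> g L
step 2: stack=$ L g  input=g d d c d $  — match g
step 3: stack=$ L  input=d d c d $  — expand L -> Q d L
step 4: stack=$ L d Q  input=d d c d $  — expand Q -> ε
step 5: stack=$ L d  input=d d c d $  — match d
step 6: stack=$ L  input=d c d $  — expand L -> Q d L
step 7: stack=$ L d Q  input=d c d $  — expand Q -> ε
step 8: stack=$ L d  input=d c d $  — match d
step 9: stack=$ L  input=c d $  — expand L -> Q d L
step 10: stack=$ L d Q  input=c d $  — expand Q -> c
step 11: stack=$ L d c  input=c d $  — match c
Stack after step 11: $ L d (top = d).

d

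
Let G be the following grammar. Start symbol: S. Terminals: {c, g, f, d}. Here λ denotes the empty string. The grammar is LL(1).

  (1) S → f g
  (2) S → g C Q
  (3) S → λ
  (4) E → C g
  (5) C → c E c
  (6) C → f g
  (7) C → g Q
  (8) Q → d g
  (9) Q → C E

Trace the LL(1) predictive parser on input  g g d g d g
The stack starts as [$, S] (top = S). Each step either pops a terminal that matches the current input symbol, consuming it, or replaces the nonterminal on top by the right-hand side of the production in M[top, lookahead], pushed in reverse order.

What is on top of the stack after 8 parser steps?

step 1: stack=$ S  input=g g d g d g $  — expand S → g C Q
step 2: stack=$ Q C g  input=g g d g d g $  — match g
step 3: stack=$ Q C  input=g d g d g $  — expand C → g Q
step 4: stack=$ Q Q g  input=g d g d g $  — match g
step 5: stack=$ Q Q  input=d g d g $  — expand Q → d g
step 6: stack=$ Q g d  input=d g d g $  — match d
step 7: stack=$ Q g  input=g d g $  — match g
step 8: stack=$ Q  input=d g $  — expand Q → d g
Stack after step 8: $ g d (top = d).

d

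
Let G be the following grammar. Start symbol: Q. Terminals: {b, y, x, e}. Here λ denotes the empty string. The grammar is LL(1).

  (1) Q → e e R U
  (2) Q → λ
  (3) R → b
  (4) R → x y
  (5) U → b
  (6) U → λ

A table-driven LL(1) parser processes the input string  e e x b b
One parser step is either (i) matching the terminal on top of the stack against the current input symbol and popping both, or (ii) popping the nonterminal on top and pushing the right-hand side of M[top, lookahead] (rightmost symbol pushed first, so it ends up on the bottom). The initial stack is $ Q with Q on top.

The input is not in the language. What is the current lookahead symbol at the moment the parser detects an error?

step 1: stack=$ Q  input=e e x b b $  — expand Q → e e R U
step 2: stack=$ U R e e  input=e e x b b $  — match e
step 3: stack=$ U R e  input=e x b b $  — match e
step 4: stack=$ U R  input=x b b $  — expand R → x y
step 5: stack=$ U y x  input=x b b $  — match x
step 6: stack=$ U y  input=b b $  — error: top is terminal y but lookahead is b

b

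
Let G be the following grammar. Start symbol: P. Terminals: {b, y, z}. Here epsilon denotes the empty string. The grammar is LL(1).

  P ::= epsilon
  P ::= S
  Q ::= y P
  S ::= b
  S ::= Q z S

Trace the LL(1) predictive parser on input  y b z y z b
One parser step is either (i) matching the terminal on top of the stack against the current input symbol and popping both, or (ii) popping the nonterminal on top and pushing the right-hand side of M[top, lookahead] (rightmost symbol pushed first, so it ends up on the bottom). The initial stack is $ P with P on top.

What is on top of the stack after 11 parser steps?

P

      Stack      Input          Action
   1  $ P        y b z y z b $  expand P ::= S
   2  $ S        y b z y z b $  expand S ::= Q z S
   3  $ S z Q    y b z y z b $  expand Q ::= y P
   4  $ S z P y  y b z y z b $  match y
   5  $ S z P    b z y z b $    expand P ::= S
   6  $ S z S    b z y z b $    expand S ::= b
   7  $ S z b    b z y z b $    match b
   8  $ S z      z y z b $      match z
   9  $ S        y z b $        expand S ::= Q z S
  10  $ S z Q    y z b $        expand Q ::= y P
  11  $ S z P y  y z b $        match y
Stack after step 11: $ S z P (top = P).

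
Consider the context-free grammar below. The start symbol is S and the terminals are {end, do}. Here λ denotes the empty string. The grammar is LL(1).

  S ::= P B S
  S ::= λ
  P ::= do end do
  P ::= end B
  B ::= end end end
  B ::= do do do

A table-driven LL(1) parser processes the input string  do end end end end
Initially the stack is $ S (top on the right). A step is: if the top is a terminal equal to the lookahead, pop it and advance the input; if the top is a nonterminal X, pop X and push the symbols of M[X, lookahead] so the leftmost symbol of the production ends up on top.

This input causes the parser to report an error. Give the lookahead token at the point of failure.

step 1: stack=$ S  input=do end end end end $  — expand S ::= P B S
step 2: stack=$ S B P  input=do end end end end $  — expand P ::= do end do
step 3: stack=$ S B do end do  input=do end end end end $  — match do
step 4: stack=$ S B do end  input=end end end end $  — match end
step 5: stack=$ S B do  input=end end end $  — error: top is terminal do but lookahead is end

end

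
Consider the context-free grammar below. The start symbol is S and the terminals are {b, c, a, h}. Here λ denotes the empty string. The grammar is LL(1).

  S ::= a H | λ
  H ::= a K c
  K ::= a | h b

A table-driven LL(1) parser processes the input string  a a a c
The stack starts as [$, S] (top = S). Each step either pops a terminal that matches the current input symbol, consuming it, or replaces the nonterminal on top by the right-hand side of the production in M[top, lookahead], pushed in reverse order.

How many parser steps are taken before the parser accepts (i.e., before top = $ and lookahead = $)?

step 1: stack=$ S  input=a a a c $  — expand S ::= a H
step 2: stack=$ H a  input=a a a c $  — match a
step 3: stack=$ H  input=a a c $  — expand H ::= a K c
step 4: stack=$ c K a  input=a a c $  — match a
step 5: stack=$ c K  input=a c $  — expand K ::= a
step 6: stack=$ c a  input=a c $  — match a
step 7: stack=$ c  input=c $  — match c
Accept reached after 7 steps.

7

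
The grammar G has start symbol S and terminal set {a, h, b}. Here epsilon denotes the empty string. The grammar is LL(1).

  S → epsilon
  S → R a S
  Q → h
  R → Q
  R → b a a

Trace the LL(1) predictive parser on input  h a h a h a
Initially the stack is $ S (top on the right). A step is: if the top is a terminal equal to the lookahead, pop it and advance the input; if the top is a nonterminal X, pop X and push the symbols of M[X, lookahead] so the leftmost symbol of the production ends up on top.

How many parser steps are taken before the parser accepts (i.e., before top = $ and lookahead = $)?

step 1: stack=$ S  input=h a h a h a $  — expand S → R a S
step 2: stack=$ S a R  input=h a h a h a $  — expand R → Q
step 3: stack=$ S a Q  input=h a h a h a $  — expand Q → h
step 4: stack=$ S a h  input=h a h a h a $  — match h
step 5: stack=$ S a  input=a h a h a $  — match a
step 6: stack=$ S  input=h a h a $  — expand S → R a S
step 7: stack=$ S a R  input=h a h a $  — expand R → Q
step 8: stack=$ S a Q  input=h a h a $  — expand Q → h
step 9: stack=$ S a h  input=h a h a $  — match h
step 10: stack=$ S a  input=a h a $  — match a
step 11: stack=$ S  input=h a $  — expand S → R a S
step 12: stack=$ S a R  input=h a $  — expand R → Q
step 13: stack=$ S a Q  input=h a $  — expand Q → h
step 14: stack=$ S a h  input=h a $  — match h
step 15: stack=$ S a  input=a $  — match a
step 16: stack=$ S  input=$  — expand S → epsilon
Accept reached after 16 steps.

16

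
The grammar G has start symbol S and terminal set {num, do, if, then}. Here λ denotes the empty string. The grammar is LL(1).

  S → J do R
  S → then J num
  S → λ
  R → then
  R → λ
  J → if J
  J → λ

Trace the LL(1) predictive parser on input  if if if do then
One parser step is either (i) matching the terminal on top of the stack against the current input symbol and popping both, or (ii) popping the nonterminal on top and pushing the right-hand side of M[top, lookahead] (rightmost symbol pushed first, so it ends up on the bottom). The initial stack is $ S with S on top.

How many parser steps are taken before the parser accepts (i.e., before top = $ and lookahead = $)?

11

      Stack        Input               Action
   1  $ S          if if if do then $  expand S → J do R
   2  $ R do J     if if if do then $  expand J → if J
   3  $ R do J if  if if if do then $  match if
   4  $ R do J     if if do then $     expand J → if J
   5  $ R do J if  if if do then $     match if
   6  $ R do J     if do then $        expand J → if J
   7  $ R do J if  if do then $        match if
   8  $ R do J     do then $           expand J → λ
   9  $ R do       do then $           match do
  10  $ R          then $              expand R → then
  11  $ then       then $              match then
Accept reached after 11 steps.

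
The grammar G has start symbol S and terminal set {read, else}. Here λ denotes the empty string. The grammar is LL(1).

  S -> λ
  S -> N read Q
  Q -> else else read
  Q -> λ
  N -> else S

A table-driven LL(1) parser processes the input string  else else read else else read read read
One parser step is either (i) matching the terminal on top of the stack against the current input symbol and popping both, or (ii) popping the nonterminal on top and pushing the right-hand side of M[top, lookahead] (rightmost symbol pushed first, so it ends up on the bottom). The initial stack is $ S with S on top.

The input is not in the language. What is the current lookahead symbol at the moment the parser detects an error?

read

step 1: stack=$ S  input=else else read else else read read read $  — expand S -> N read Q
step 2: stack=$ Q read N  input=else else read else else read read read $  — expand N -> else S
step 3: stack=$ Q read S else  input=else else read else else read read read $  — match else
step 4: stack=$ Q read S  input=else read else else read read read $  — expand S -> N read Q
step 5: stack=$ Q read Q read N  input=else read else else read read read $  — expand N -> else S
step 6: stack=$ Q read Q read S else  input=else read else else read read read $  — match else
step 7: stack=$ Q read Q read S  input=read else else read read read $  — expand S -> λ
step 8: stack=$ Q read Q read  input=read else else read read read $  — match read
step 9: stack=$ Q read Q  input=else else read read read $  — expand Q -> else else read
step 10: stack=$ Q read read else else  input=else else read read read $  — match else
step 11: stack=$ Q read read else  input=else read read read $  — match else
step 12: stack=$ Q read read  input=read read read $  — match read
step 13: stack=$ Q read  input=read read $  — match read
step 14: stack=$ Q  input=read $  — expand Q -> λ
step 15: stack=$  input=read $  — error: stack empty but input remains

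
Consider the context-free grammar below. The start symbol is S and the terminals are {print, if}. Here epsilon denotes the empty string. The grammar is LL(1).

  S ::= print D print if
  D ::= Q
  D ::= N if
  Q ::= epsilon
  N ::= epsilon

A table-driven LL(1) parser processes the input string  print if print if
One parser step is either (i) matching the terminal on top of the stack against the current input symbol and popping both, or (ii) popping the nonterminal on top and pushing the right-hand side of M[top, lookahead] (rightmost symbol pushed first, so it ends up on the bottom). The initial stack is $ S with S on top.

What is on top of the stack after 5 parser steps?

step 1: stack=$ S  input=print if print if $  — expand S ::= print D print if
step 2: stack=$ if print D print  input=print if print if $  — match print
step 3: stack=$ if print D  input=if print if $  — expand D ::= N if
step 4: stack=$ if print if N  input=if print if $  — expand N ::= epsilon
step 5: stack=$ if print if  input=if print if $  — match if
Stack after step 5: $ if print (top = print).

print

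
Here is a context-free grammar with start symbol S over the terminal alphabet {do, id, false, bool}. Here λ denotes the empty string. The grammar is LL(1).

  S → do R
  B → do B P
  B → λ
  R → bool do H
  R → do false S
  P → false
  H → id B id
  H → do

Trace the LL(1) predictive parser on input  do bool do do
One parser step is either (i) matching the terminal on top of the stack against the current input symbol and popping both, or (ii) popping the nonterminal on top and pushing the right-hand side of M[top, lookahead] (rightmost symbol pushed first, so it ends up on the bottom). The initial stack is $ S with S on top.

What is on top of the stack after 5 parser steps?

H

step 1: stack=$ S  input=do bool do do $  — expand S → do R
step 2: stack=$ R do  input=do bool do do $  — match do
step 3: stack=$ R  input=bool do do $  — expand R → bool do H
step 4: stack=$ H do bool  input=bool do do $  — match bool
step 5: stack=$ H do  input=do do $  — match do
Stack after step 5: $ H (top = H).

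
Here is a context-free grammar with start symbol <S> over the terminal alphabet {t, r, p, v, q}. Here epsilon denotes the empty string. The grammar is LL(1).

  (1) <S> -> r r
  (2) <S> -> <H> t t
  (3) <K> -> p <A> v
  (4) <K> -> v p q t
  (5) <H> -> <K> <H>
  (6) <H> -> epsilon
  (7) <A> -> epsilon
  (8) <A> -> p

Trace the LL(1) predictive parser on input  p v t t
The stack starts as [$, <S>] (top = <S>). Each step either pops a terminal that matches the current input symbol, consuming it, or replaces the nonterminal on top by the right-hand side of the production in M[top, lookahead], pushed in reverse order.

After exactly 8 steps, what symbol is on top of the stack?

     Stack              Input      Action
  1  $ <S>              p v t t $  expand <S> -> <H> t t
  2  $ t t <H>          p v t t $  expand <H> -> <K> <H>
  3  $ t t <H> <K>      p v t t $  expand <K> -> p <A> v
  4  $ t t <H> v <A> p  p v t t $  match p
  5  $ t t <H> v <A>    v t t $    expand <A> -> epsilon
  6  $ t t <H> v        v t t $    match v
  7  $ t t <H>          t t $      expand <H> -> epsilon
  8  $ t t              t t $      match t
Stack after step 8: $ t (top = t).

t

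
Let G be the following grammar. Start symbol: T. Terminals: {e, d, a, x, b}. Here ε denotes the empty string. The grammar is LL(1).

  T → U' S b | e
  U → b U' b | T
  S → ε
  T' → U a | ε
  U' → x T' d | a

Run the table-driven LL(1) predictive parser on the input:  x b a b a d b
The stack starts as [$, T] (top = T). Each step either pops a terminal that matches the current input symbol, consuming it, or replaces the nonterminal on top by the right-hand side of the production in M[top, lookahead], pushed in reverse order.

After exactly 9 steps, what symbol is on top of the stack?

a

step 1: stack=$ T  input=x b a b a d b $  — expand T → U' S b
step 2: stack=$ b S U'  input=x b a b a d b $  — expand U' → x T' d
step 3: stack=$ b S d T' x  input=x b a b a d b $  — match x
step 4: stack=$ b S d T'  input=b a b a d b $  — expand T' → U a
step 5: stack=$ b S d a U  input=b a b a d b $  — expand U → b U' b
step 6: stack=$ b S d a b U' b  input=b a b a d b $  — match b
step 7: stack=$ b S d a b U'  input=a b a d b $  — expand U' → a
step 8: stack=$ b S d a b a  input=a b a d b $  — match a
step 9: stack=$ b S d a b  input=b a d b $  — match b
Stack after step 9: $ b S d a (top = a).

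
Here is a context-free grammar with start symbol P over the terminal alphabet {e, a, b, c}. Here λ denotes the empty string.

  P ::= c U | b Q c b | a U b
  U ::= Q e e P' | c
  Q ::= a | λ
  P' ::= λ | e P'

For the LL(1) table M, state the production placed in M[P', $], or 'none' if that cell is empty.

FIRST(P): from P::=c U we get {c}; from P::=b Q c b we get {b}; from P::=a U b we get {a}. So FIRST(P) = {a, b, c}.
FIRST(Q): from Q::=a we get {a}; from Q::=λ we get {λ}. So FIRST(Q) = {λ, a}.
FIRST(P'): from P'::=λ we get {λ}; from P'::=e P' we get {e}. So FIRST(P') = {λ, e}.
FIRST(U): from U::=Q e e P' we get {a, e}; from U::=c we get {c}. So FIRST(U) = {a, c, e}.
FOLLOW(P) includes $ since P is the start symbol.
FOLLOW(U): in P::=c U, the suffix after U is empty, so FOLLOW(U) ⊇ FOLLOW(P) = {$}; in P::=a U b, U is followed by b with FIRST {b}. Thus FOLLOW(U) = {$, b}.
FOLLOW(P'): in U::=Q e e P', the suffix after P' is empty, so FOLLOW(P') ⊇ FOLLOW(U) = {$, b}; in P'::=e P', the suffix after P' is empty (adds nothing new). Thus FOLLOW(P') = {$, b}.
For P' ::= λ: FIRST(λ) = {λ}, so it goes in M[P', t] for t ∈ {}; since λ ∈ FIRST, also for every t ∈ FOLLOW(P') = {$, b}.
For P' ::= e P': FIRST(e P') = {e}, so it goes in M[P', t] for t ∈ {e}.

P' ::= λ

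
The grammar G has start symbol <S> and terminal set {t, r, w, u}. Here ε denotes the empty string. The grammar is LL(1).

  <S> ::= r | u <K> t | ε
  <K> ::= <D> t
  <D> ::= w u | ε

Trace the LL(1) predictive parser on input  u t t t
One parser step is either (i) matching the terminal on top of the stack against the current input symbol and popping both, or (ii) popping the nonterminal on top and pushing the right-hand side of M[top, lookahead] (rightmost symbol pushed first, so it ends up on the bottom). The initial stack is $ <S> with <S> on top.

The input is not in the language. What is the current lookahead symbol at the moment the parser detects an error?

t

     Stack      Input      Action
  1  $ <S>      u t t t $  expand <S> ::= u <K> t
  2  $ t <K> u  u t t t $  match u
  3  $ t <K>    t t t $    expand <K> ::= <D> t
  4  $ t t <D>  t t t $    expand <D> ::= ε
  5  $ t t      t t t $    match t
  6  $ t        t t $      match t
  7  $          t $        error: stack empty but input remains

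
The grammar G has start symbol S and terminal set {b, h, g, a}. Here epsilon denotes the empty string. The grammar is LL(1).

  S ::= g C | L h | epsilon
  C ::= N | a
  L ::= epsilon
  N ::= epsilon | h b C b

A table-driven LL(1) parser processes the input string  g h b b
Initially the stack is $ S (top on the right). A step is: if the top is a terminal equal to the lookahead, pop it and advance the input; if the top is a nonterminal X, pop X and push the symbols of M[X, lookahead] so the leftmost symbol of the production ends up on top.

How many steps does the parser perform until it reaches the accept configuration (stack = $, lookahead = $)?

     Stack      Input      Action
  1  $ S        g h b b $  expand S ::= g C
  2  $ C g      g h b b $  match g
  3  $ C        h b b $    expand C ::= N
  4  $ N        h b b $    expand N ::= h b C b
  5  $ b C b h  h b b $    match h
  6  $ b C b    b b $      match b
  7  $ b C      b $        expand C ::= N
  8  $ b N      b $        expand N ::= epsilon
  9  $ b        b $        match b
Accept reached after 9 steps.

9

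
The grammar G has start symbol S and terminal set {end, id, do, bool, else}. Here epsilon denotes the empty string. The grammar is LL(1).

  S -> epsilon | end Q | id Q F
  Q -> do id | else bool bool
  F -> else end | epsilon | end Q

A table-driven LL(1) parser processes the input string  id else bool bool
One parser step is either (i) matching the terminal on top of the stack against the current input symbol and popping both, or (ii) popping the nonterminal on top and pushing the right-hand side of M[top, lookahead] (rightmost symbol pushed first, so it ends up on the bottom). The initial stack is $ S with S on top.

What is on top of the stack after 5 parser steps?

     Stack               Input                Action
  1  $ S                 id else bool bool $  expand S -> id Q F
  2  $ F Q id            id else bool bool $  match id
  3  $ F Q               else bool bool $     expand Q -> else bool bool
  4  $ F bool bool else  else bool bool $     match else
  5  $ F bool bool       bool bool $          match bool
Stack after step 5: $ F bool (top = bool).

bool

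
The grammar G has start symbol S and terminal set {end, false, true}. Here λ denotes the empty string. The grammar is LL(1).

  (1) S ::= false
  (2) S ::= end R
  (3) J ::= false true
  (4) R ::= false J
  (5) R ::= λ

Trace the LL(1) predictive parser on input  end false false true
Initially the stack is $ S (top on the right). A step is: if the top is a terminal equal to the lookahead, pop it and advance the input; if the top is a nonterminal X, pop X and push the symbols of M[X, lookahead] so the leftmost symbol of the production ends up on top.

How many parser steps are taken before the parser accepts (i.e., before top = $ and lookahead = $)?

step 1: stack=$ S  input=end false false true $  — expand S ::= end R
step 2: stack=$ R end  input=end false false true $  — match end
step 3: stack=$ R  input=false false true $  — expand R ::= false J
step 4: stack=$ J false  input=false false true $  — match false
step 5: stack=$ J  input=false true $  — expand J ::= false true
step 6: stack=$ true false  input=false true $  — match false
step 7: stack=$ true  input=true $  — match true
Accept reached after 7 steps.

7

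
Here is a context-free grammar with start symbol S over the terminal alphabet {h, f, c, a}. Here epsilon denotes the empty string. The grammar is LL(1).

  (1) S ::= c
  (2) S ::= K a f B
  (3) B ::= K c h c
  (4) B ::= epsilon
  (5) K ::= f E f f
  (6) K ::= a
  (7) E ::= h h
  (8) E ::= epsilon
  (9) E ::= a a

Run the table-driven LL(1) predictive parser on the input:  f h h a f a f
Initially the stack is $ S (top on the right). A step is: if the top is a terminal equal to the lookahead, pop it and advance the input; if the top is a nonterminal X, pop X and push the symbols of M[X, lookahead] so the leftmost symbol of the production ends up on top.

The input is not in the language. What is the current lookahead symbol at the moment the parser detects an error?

     Stack            Input            Action
  1  $ S              f h h a f a f $  expand S ::= K a f B
  2  $ B f a K        f h h a f a f $  expand K ::= f E f f
  3  $ B f a f f E f  f h h a f a f $  match f
  4  $ B f a f f E    h h a f a f $    expand E ::= h h
  5  $ B f a f f h h  h h a f a f $    match h
  6  $ B f a f f h    h a f a f $      match h
  7  $ B f a f f      a f a f $        error: top is terminal f but lookahead is a

a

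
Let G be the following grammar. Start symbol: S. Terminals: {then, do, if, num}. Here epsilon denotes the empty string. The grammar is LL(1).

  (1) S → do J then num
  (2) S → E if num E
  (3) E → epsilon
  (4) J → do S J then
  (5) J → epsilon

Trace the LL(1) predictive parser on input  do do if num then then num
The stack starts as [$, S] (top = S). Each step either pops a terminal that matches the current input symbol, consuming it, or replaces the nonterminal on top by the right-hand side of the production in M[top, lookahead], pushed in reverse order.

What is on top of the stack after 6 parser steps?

     Stack                         Input                         Action
  1  $ S                           do do if num then then num $  expand S → do J then num
  2  $ num then J do               do do if num then then num $  match do
  3  $ num then J                  do if num then then num $     expand J → do S J then
  4  $ num then then J S do        do if num then then num $     match do
  5  $ num then then J S           if num then then num $        expand S → E if num E
  6  $ num then then J E num if E  if num then then num $        expand E → epsilon
Stack after step 6: $ num then then J E num if (top = if).

if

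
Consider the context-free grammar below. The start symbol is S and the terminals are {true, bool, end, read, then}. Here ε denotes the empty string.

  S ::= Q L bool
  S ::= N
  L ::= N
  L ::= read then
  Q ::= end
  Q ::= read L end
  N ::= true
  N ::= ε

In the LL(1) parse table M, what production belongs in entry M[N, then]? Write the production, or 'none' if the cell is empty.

none

FIRST(Q) = {end, read}
FIRST(N) = {ε, true}
FIRST(S) = {ε, end, read, true}  (via Q L bool, N)
FIRST(L) = {ε, read, true}  (via N)
FOLLOW(S) includes $ since S is the start symbol.
FOLLOW(S): S appears on no right-hand side. Thus FOLLOW(S) = {$}.
FOLLOW(L): in S::=Q L bool, L is followed by bool with FIRST {bool}; in Q::=read L end, L is followed by end with FIRST {end}. Thus FOLLOW(L) = {bool, end}.
FOLLOW(N): in S::=N, the suffix after N is empty, so FOLLOW(N) ⊇ FOLLOW(S) = {$}; in L::=N, the suffix after N is empty, so FOLLOW(N) ⊇ FOLLOW(L) = {bool, end}. Thus FOLLOW(N) = {$, bool, end}.
For N ::= true: FIRST(true) = {true}, so it goes in M[N, t] for t ∈ {true}.
For N ::= ε: FIRST(ε) = {ε}, so it goes in M[N, t] for t ∈ {}; since ε ∈ FIRST, also for every t ∈ FOLLOW(N) = {$, bool, end}.
None of these place a production in M[N, then].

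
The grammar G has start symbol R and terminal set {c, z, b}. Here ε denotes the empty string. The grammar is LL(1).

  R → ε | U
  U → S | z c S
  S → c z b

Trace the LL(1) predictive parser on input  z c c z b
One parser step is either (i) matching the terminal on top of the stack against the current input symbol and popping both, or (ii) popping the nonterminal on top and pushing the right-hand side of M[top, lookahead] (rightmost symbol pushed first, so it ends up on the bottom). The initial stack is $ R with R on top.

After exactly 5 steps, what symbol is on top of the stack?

c

     Stack    Input        Action
  1  $ R      z c c z b $  expand R → U
  2  $ U      z c c z b $  expand U → z c S
  3  $ S c z  z c c z b $  match z
  4  $ S c    c c z b $    match c
  5  $ S      c z b $      expand S → c z b
Stack after step 5: $ b z c (top = c).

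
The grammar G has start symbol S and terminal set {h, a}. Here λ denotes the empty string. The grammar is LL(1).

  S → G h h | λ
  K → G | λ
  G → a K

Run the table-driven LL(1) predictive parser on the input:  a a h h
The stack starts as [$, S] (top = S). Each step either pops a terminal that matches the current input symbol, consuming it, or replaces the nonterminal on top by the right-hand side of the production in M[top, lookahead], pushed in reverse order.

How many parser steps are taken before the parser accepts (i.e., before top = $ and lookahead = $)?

step 1: stack=$ S  input=a a h h $  — expand S → G h h
step 2: stack=$ h h G  input=a a h h $  — expand G → a K
step 3: stack=$ h h K a  input=a a h h $  — match a
step 4: stack=$ h h K  input=a h h $  — expand K → G
step 5: stack=$ h h G  input=a h h $  — expand G → a K
step 6: stack=$ h h K a  input=a h h $  — match a
step 7: stack=$ h h K  input=h h $  — expand K → λ
step 8: stack=$ h h  input=h h $  — match h
step 9: stack=$ h  input=h $  — match h
Accept reached after 9 steps.

9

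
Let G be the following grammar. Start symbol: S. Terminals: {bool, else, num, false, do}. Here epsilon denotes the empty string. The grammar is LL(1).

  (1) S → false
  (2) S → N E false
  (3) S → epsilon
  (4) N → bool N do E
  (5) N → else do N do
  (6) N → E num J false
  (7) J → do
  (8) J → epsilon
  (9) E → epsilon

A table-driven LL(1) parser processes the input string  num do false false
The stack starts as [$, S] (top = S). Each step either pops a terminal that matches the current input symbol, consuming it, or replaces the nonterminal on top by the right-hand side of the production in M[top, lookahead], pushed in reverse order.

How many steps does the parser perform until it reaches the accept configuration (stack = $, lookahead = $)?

     Stack                    Input                 Action
  1  $ S                      num do false false $  expand S → N E false
  2  $ false E N              num do false false $  expand N → E num J false
  3  $ false E false J num E  num do false false $  expand E → epsilon
  4  $ false E false J num    num do false false $  match num
  5  $ false E false J        do false false $      expand J → do
  6  $ false E false do       do false false $      match do
  7  $ false E false          false false $         match false
  8  $ false E                false $               expand E → epsilon
  9  $ false                  false $               match false
Accept reached after 9 steps.

9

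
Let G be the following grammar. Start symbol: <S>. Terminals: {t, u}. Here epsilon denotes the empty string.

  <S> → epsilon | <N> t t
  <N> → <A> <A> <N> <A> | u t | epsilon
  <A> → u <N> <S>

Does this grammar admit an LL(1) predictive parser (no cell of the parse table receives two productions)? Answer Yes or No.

FIRST(<S>) = {epsilon, t, u}
FIRST(<N>) = {epsilon, u}
FIRST(<A>) = {u}
FOLLOW(<S>) = {$, t, u}
FOLLOW(<N>) = {t, u}
FOLLOW(<A>) = {t, u}
Cell M[<N>, u] receives both <N> → <A> <A> <N> <A> and <N> → u t and <N> → epsilon — the grammar is not LL(1).

No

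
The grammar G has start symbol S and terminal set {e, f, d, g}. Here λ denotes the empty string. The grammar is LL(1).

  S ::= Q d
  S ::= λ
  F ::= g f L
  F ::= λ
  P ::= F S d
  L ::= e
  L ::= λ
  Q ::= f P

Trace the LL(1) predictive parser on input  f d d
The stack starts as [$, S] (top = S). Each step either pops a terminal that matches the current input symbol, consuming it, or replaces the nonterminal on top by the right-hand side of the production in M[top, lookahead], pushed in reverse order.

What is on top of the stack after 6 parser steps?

step 1: stack=$ S  input=f d d $  — expand S ::= Q d
step 2: stack=$ d Q  input=f d d $  — expand Q ::= f P
step 3: stack=$ d P f  input=f d d $  — match f
step 4: stack=$ d P  input=d d $  — expand P ::= F S d
step 5: stack=$ d d S F  input=d d $  — expand F ::= λ
step 6: stack=$ d d S  input=d d $  — expand S ::= λ
Stack after step 6: $ d d (top = d).

d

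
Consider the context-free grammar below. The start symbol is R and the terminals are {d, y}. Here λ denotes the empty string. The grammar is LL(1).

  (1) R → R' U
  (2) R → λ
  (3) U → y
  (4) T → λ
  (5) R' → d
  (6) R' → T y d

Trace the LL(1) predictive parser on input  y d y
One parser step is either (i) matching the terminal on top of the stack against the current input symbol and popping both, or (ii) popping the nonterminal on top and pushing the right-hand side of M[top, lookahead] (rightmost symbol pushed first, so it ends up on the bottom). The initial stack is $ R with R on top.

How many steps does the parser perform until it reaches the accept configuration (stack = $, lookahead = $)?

7

step 1: stack=$ R  input=y d y $  — expand R → R' U
step 2: stack=$ U R'  input=y d y $  — expand R' → T y d
step 3: stack=$ U d y T  input=y d y $  — expand T → λ
step 4: stack=$ U d y  input=y d y $  — match y
step 5: stack=$ U d  input=d y $  — match d
step 6: stack=$ U  input=y $  — expand U → y
step 7: stack=$ y  input=y $  — match y
Accept reached after 7 steps.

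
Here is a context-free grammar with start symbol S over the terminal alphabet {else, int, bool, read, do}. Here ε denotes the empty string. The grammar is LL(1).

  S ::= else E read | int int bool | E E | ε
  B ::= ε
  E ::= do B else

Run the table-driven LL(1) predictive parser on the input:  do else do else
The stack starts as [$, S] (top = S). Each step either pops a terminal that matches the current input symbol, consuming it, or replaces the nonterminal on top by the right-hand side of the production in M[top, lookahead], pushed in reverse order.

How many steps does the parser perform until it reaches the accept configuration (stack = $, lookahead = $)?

9

step 1: stack=$ S  input=do else do else $  — expand S ::= E E
step 2: stack=$ E E  input=do else do else $  — expand E ::= do B else
step 3: stack=$ E else B do  input=do else do else $  — match do
step 4: stack=$ E else B  input=else do else $  — expand B ::= ε
step 5: stack=$ E else  input=else do else $  — match else
step 6: stack=$ E  input=do else $  — expand E ::= do B else
step 7: stack=$ else B do  input=do else $  — match do
step 8: stack=$ else B  input=else $  — expand B ::= ε
step 9: stack=$ else  input=else $  — match else
Accept reached after 9 steps.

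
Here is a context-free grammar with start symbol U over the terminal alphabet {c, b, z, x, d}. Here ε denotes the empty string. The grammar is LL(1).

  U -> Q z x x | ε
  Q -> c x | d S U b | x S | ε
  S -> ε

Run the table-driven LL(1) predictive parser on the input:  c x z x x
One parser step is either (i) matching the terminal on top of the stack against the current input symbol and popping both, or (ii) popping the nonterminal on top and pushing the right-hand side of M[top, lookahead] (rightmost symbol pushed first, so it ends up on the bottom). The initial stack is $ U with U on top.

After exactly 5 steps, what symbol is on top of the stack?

step 1: stack=$ U  input=c x z x x $  — expand U -> Q z x x
step 2: stack=$ x x z Q  input=c x z x x $  — expand Q -> c x
step 3: stack=$ x x z x c  input=c x z x x $  — match c
step 4: stack=$ x x z x  input=x z x x $  — match x
step 5: stack=$ x x z  input=z x x $  — match z
Stack after step 5: $ x x (top = x).

x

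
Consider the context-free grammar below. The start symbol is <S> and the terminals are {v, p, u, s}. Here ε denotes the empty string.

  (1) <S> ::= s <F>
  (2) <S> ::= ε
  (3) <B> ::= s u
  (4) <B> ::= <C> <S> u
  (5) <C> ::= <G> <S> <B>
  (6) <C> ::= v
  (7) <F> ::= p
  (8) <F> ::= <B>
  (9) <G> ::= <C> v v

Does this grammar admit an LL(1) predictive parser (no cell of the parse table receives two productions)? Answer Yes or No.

No

FIRST(<S>) = {ε, s}
FIRST(<B>) = {s, v}
FIRST(<C>) = {v}
FIRST(<F>) = {p, s, v}
FIRST(<G>) = {v}
FOLLOW(<S>) = {$, s, u, v}
FOLLOW(<B>) = {$, s, u, v}
FOLLOW(<C>) = {s, u, v}
FOLLOW(<F>) = {$, s, u, v}
FOLLOW(<G>) = {s, v}
Cell M[<C>, v] receives both <C> ::= <G> <S> <B> and <C> ::= v — the grammar is not LL(1).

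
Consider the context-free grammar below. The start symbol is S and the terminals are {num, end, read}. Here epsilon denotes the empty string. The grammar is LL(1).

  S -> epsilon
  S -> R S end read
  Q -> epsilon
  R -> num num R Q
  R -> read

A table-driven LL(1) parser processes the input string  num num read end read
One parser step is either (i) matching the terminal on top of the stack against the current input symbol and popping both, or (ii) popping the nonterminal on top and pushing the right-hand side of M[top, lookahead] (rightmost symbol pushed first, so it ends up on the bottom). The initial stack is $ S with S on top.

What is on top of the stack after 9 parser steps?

step 1: stack=$ S  input=num num read end read $  — expand S -> R S end read
step 2: stack=$ read end S R  input=num num read end read $  — expand R -> num num R Q
step 3: stack=$ read end S Q R num num  input=num num read end read $  — match num
step 4: stack=$ read end S Q R num  input=num read end read $  — match num
step 5: stack=$ read end S Q R  input=read end read $  — expand R -> read
step 6: stack=$ read end S Q read  input=read end read $  — match read
step 7: stack=$ read end S Q  input=end read $  — expand Q -> epsilon
step 8: stack=$ read end S  input=end read $  — expand S -> epsilon
step 9: stack=$ read end  input=end read $  — match end
Stack after step 9: $ read (top = read).

read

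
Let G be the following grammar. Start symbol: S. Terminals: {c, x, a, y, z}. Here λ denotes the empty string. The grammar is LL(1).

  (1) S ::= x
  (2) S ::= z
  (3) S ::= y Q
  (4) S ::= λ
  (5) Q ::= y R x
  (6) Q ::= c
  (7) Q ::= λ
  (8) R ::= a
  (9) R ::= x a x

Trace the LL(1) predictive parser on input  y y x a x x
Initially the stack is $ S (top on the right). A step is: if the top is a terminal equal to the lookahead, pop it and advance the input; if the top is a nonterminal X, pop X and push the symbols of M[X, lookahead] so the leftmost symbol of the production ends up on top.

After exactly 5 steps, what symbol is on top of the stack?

step 1: stack=$ S  input=y y x a x x $  — expand S ::= y Q
step 2: stack=$ Q y  input=y y x a x x $  — match y
step 3: stack=$ Q  input=y x a x x $  — expand Q ::= y R x
step 4: stack=$ x R y  input=y x a x x $  — match y
step 5: stack=$ x R  input=x a x x $  — expand R ::= x a x
Stack after step 5: $ x x a x (top = x).

x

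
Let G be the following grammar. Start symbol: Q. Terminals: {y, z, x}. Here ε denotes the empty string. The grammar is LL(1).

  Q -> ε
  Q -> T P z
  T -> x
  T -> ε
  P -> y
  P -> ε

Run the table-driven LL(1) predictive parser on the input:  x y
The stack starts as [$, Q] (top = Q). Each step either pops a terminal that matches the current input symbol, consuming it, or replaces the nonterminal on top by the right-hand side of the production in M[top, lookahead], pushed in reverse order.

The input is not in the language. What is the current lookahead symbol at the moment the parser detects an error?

     Stack    Input  Action
  1  $ Q      x y $  expand Q -> T P z
  2  $ z P T  x y $  expand T -> x
  3  $ z P x  x y $  match x
  4  $ z P    y $    expand P -> y
  5  $ z y    y $    match y
  6  $ z      $      error: top is terminal z but lookahead is $

$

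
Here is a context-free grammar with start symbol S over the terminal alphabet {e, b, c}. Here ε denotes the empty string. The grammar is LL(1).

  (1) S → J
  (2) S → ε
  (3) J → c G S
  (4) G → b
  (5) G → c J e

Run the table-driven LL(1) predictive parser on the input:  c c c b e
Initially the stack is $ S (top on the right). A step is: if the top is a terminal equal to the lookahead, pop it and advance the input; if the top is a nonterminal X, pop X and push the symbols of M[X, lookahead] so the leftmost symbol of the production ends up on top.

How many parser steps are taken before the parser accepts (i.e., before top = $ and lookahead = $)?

step 1: stack=$ S  input=c c c b e $  — expand S → J
step 2: stack=$ J  input=c c c b e $  — expand J → c G S
step 3: stack=$ S G c  input=c c c b e $  — match c
step 4: stack=$ S G  input=c c b e $  — expand G → c J e
step 5: stack=$ S e J c  input=c c b e $  — match c
step 6: stack=$ S e J  input=c b e $  — expand J → c G S
step 7: stack=$ S e S G c  input=c b e $  — match c
step 8: stack=$ S e S G  input=b e $  — expand G → b
step 9: stack=$ S e S b  input=b e $  — match b
step 10: stack=$ S e S  input=e $  — expand S → ε
step 11: stack=$ S e  input=e $  — match e
step 12: stack=$ S  input=$  — expand S → ε
Accept reached after 12 steps.

12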